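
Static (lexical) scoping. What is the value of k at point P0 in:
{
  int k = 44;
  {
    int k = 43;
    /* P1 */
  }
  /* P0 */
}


k declared in the same block as P0
k = 44


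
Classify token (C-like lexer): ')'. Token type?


Pattern: delimiter/punctuation
Type: PUNCTUATION


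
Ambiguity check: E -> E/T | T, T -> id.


precedence layered via separate nonterminal T: deterministic
Unambiguous


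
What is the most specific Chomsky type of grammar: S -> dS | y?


Right-linear: every RHS is a terminal or a terminal followed by one nonterminal
Classification: Type 3 (Regular)


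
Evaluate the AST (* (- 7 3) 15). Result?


Evaluate inner: (- 7 3) = 4
Evaluate root: (* 4 15) = 60
Result: 60


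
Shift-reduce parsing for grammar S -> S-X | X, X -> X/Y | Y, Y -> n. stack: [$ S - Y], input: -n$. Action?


'Y' (not preceded by X/) is the handle for X -> Y
Action: reduce (X -> Y)


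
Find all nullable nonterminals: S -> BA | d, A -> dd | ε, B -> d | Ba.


A nonterminal is nullable iff some alternative derives ε (directly, or every symbol in it is nullable)
Nullable: {A}


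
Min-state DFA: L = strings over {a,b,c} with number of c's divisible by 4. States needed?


Track (count of c) mod 4: states 0..3, accept at 0
Minimal DFA: 4 states


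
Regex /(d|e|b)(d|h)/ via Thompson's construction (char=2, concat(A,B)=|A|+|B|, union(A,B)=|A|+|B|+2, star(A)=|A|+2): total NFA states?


Syntax tree has 5 char leaf(s), 3 union(s), 0 star(s)
chars contribute 5×2 = 10; each union adds +2; each star adds +2
Total: 10 + 6 + 0 = 16 states


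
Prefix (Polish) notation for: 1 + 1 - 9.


left-to-right (same/higher precedence on left): tree is (- (+ 1 1) 9)
Prefix: - + 1 1 9


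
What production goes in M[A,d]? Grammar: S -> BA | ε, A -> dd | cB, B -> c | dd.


For [A, d]: 'd' ∈ FIRST(dd)
Entry: A -> dd


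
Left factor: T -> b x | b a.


Common prefix: 'b'
Factored: T -> b T', T' -> x | a


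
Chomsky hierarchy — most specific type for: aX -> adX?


LHS has context (more than one symbol) and |LHS| ≤ |RHS|
Classification: Type 1 (Context-Sensitive)


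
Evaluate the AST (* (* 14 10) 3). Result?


Evaluate inner: (* 14 10) = 140
Evaluate root: (* 140 3) = 420
Result: 420


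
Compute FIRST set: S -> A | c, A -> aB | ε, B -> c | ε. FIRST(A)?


Per alternative of A: FIRST(aB) = {a}; FIRST(ε) = {ε}
FIRST(A) = {a, ε}


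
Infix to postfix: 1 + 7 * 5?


* has higher precedence, evaluate 7*5 first
Postfix: 1 7 5 * +


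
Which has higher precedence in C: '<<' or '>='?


'<<' is shift (level 8); '>=' is relational (level 7)
Higher level binds tighter
'<<' has higher precedence than '>='


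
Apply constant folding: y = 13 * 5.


13 * 5 = 65 at compile time
Optimized: y = 65


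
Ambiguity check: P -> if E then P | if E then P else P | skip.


dangling else: 'if E then if E then skip else skip' parses two ways
Ambiguous


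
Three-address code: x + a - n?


Break into single-operator statements:
t1 = x + a
t2 = t1 - n


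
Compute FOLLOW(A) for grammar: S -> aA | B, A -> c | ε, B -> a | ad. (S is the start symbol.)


$ ∈ FOLLOW(S). For each A -> αBβ: add FIRST(β)\{ε} to FOLLOW(B); if β nullable, add FOLLOW(A).
FOLLOW(A) = {$}


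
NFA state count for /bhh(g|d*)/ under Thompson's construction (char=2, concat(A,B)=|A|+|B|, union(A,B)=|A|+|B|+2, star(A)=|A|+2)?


Syntax tree has 5 char leaf(s), 1 union(s), 1 star(s)
chars contribute 5×2 = 10; each union adds +2; each star adds +2
Total: 10 + 2 + 2 = 14 states


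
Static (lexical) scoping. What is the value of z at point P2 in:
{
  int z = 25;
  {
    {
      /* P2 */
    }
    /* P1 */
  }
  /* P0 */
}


P2's block does not declare z; resolves to the enclosing declaration at depth 0
z = 25


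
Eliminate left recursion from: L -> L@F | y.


Left-recursive alternatives: L@F; non-recursive: y
Introduce L': L -> yL', L' -> @FL' | ε


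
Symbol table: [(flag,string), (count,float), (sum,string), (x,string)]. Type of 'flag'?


Lookup 'flag' → type string


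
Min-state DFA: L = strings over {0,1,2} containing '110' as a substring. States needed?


KMP-style automaton: 3 progress states + 1 absorbing accept = 4
Minimal DFA: 4 states


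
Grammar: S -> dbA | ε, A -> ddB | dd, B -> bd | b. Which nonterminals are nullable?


A nonterminal is nullable iff some alternative derives ε (directly, or every symbol in it is nullable)
Nullable: {S}


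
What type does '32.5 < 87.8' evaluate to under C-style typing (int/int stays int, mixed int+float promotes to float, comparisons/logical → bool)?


Operand types: float < float
Rule: comparison yields bool
Result type: bool


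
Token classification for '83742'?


Pattern: digits only
Type: INTEGER_LITERAL


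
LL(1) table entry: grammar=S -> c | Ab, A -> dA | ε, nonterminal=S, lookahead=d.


For [S, d]: 'd' ∈ FIRST(Ab)
Entry: S -> Ab


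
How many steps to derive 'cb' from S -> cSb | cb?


Derivation: S => cb
Steps: 1


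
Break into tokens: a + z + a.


Scan left to right, longest-match per lexeme
Tokens: ID(a), OP(+), ID(z), OP(+), ID(a)


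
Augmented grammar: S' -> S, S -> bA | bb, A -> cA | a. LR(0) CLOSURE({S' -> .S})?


Start: S' -> .S
For each item with dot before a nonterminal B, add B -> .γ for every B-production
Closure: [S' -> .S, S -> .bA, S -> .bb]


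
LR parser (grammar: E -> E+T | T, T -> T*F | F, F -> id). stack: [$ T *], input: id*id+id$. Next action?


no handle; shift 'id'
Action: shift


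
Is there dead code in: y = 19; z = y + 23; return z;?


y is read by z's definition; z is returned
No dead code


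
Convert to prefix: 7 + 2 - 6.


left-to-right (same/higher precedence on left): tree is (- (+ 7 2) 6)
Prefix: - + 7 2 6


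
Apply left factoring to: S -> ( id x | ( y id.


Common prefix: '('
Factored: S -> ( S', S' -> id x | y id


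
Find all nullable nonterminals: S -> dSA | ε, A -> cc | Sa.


A nonterminal is nullable iff some alternative derives ε (directly, or every symbol in it is nullable)
Nullable: {S}


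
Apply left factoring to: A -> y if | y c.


Common prefix: 'y'
Factored: A -> y A', A' -> if | c


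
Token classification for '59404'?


Pattern: digits only
Type: INTEGER_LITERAL


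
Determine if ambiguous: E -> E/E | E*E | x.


'x/x*x' has two parse trees (no precedence encoded between / and *)
Ambiguous


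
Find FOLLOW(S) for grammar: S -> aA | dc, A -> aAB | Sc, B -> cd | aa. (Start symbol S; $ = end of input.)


$ ∈ FOLLOW(S). For each A -> αBβ: add FIRST(β)\{ε} to FOLLOW(B); if β nullable, add FOLLOW(A).
FOLLOW(S) = {$, c}


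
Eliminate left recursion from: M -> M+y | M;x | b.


Left-recursive alternatives: M+y, M;x; non-recursive: b
Introduce M': M -> bM', M' -> +yM' | ;xM' | ε


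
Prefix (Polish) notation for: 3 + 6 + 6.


left-to-right (same/higher precedence on left): tree is (+ (+ 3 6) 6)
Prefix: + + 3 6 6


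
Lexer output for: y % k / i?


Scan left to right, longest-match per lexeme
Tokens: ID(y), OP(%), ID(k), OP(/), ID(i)


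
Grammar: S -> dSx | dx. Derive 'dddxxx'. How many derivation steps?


Derivation: S => dSx => ddSxx => dddxxx
Steps: 3


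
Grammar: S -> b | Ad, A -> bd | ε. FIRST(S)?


Per alternative of S: FIRST(b) = {b}; FIRST(Ad) = {b, d}
FIRST(S) = {b, d}


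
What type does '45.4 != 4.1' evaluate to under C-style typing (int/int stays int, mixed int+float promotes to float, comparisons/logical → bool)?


Operand types: float != float
Rule: comparison yields bool
Result type: bool


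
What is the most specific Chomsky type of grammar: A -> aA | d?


Right-linear: every RHS is a terminal or a terminal followed by one nonterminal
Classification: Type 3 (Regular)


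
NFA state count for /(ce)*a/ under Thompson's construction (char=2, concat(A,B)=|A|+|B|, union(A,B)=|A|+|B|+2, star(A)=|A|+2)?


Syntax tree has 3 char leaf(s), 0 union(s), 1 star(s)
chars contribute 3×2 = 6; each union adds +2; each star adds +2
Total: 6 + 0 + 2 = 8 states


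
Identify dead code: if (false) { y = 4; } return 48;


condition is constant false, so the whole block is unreachable
Dead: 'if (false) { y = 4; }'


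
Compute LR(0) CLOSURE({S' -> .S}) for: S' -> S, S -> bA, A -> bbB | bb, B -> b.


Start: S' -> .S
For each item with dot before a nonterminal B, add B -> .γ for every B-production
Closure: [S' -> .S, S -> .bA]


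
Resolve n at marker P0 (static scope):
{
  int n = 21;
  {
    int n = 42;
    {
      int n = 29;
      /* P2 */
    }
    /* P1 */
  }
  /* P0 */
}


n declared in the same block as P0
n = 21


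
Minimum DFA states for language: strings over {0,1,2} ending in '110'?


Track the longest suffix of input matching a prefix of '110': 4 classes (prefixes of length 0..3)
Minimal DFA: 4 states


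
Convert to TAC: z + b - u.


Break into single-operator statements:
t1 = z + b
t2 = t1 - u


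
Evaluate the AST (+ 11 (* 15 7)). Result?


Evaluate inner: (* 15 7) = 105
Evaluate root: (+ 11 105) = 116
Result: 116


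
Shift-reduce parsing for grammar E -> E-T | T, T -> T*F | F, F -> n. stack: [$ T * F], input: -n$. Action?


handle 'T*F' on top
Action: reduce (T -> T*F)


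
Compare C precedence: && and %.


'%' is multiplicative (level 10); '&&' is logical AND (level 2)
Higher level binds tighter
'%' has higher precedence than '&&'


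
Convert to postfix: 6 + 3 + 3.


Left to right (same or higher precedence on left)
Postfix: 6 3 + 3 +


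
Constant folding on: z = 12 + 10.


12 + 10 = 22 at compile time
Optimized: z = 22


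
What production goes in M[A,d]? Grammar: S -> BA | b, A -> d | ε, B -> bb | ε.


For [A, d]: 'd' ∈ FIRST(d)
Entry: A -> d


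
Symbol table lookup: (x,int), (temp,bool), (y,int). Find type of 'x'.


Lookup 'x' → type int


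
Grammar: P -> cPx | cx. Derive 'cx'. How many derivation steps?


Derivation: P => cx
Steps: 1


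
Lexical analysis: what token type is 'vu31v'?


Pattern: letter/underscore followed by alphanumerics, not a keyword
Type: IDENTIFIER


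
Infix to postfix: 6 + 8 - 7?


Left to right (same or higher precedence on left)
Postfix: 6 8 + 7 -


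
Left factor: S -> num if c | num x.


Common prefix: 'num'
Factored: S -> num S', S' -> if c | x


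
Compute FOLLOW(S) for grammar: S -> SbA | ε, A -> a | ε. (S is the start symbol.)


$ ∈ FOLLOW(S). For each A -> αBβ: add FIRST(β)\{ε} to FOLLOW(B); if β nullable, add FOLLOW(A).
FOLLOW(S) = {$, b}


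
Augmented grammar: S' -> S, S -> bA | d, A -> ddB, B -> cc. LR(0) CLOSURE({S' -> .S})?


Start: S' -> .S
For each item with dot before a nonterminal B, add B -> .γ for every B-production
Closure: [S' -> .S, S -> .bA, S -> .d]


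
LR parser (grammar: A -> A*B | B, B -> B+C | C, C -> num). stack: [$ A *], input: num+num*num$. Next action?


no handle ('A*' is not any RHS); shift 'num'
Action: shift


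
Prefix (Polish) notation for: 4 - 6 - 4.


left-to-right (same/higher precedence on left): tree is (- (- 4 6) 4)
Prefix: - - 4 6 4


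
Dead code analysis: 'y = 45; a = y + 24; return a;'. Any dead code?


y is read by a's definition; a is returned
No dead code


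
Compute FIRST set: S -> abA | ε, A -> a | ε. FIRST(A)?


Per alternative of A: FIRST(a) = {a}; FIRST(ε) = {ε}
FIRST(A) = {a, ε}


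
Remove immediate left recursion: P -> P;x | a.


Left-recursive alternatives: P;x; non-recursive: a
Introduce P': P -> aP', P' -> ;xP' | ε


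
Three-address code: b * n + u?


Break into single-operator statements:
t1 = b * n
t2 = t1 + u


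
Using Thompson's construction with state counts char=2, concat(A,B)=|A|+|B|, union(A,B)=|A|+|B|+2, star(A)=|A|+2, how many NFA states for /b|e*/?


Syntax tree has 2 char leaf(s), 1 union(s), 1 star(s)
chars contribute 2×2 = 4; each union adds +2; each star adds +2
Total: 4 + 2 + 2 = 8 states


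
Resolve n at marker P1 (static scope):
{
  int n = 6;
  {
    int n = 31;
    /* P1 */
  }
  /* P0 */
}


n declared in the same block as P1
n = 31


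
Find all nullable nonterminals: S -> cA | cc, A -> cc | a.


A nonterminal is nullable iff some alternative derives ε (directly, or every symbol in it is nullable)
Nullable: {}


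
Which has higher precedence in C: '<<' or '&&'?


'<<' is shift (level 8); '&&' is logical AND (level 2)
Higher level binds tighter
'<<' has higher precedence than '&&'


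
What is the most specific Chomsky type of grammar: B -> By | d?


Left-linear: every RHS is a terminal or one nonterminal followed by a terminal
Classification: Type 3 (Regular)


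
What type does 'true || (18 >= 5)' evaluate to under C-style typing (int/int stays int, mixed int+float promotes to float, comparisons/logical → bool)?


Operand types: bool || bool
Rule: logical operators take bool operands and yield bool
Result type: bool


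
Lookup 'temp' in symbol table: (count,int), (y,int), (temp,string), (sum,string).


Lookup 'temp' → type string


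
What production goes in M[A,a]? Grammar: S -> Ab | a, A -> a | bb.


For [A, a]: 'a' ∈ FIRST(a)
Entry: A -> a


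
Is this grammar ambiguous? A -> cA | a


right-linear, alternatives start with distinct terminals 'c' vs 'a': unique leftmost derivation
Unambiguous


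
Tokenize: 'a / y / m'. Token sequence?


Scan left to right, longest-match per lexeme
Tokens: ID(a), OP(/), ID(y), OP(/), ID(m)


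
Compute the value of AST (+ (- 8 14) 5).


Evaluate inner: (- 8 14) = -6
Evaluate root: (+ -6 5) = -1
Result: -1


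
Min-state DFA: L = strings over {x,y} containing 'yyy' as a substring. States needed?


KMP-style automaton: 3 progress states + 1 absorbing accept = 4
Minimal DFA: 4 states


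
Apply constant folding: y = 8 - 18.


8 - 18 = -10 at compile time
Optimized: y = -10


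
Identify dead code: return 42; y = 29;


statement follows a return and is unreachable
Dead: 'y = 29'


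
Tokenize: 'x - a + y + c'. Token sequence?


Scan left to right, longest-match per lexeme
Tokens: ID(x), OP(-), ID(a), OP(+), ID(y), OP(+), ID(c)


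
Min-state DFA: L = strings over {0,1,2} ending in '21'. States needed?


Track the longest suffix of input matching a prefix of '21': 3 classes (prefixes of length 0..2)
Minimal DFA: 3 states


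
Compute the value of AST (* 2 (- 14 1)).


Evaluate inner: (- 14 1) = 13
Evaluate root: (* 2 13) = 26
Result: 26


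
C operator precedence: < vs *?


'*' is multiplicative (level 10); '<' is relational (level 7)
Higher level binds tighter
'*' has higher precedence than '<'


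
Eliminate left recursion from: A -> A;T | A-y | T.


Left-recursive alternatives: A;T, A-y; non-recursive: T
Introduce A': A -> TA', A' -> ;TA' | -yA' | ε


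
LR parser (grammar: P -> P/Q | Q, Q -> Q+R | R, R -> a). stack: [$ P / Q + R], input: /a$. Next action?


handle 'Q+R' on top
Action: reduce (Q -> Q+R)


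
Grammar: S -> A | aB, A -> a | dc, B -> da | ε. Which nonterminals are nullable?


A nonterminal is nullable iff some alternative derives ε (directly, or every symbol in it is nullable)
Nullable: {B}


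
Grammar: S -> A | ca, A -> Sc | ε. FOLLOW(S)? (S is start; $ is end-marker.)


$ ∈ FOLLOW(S). For each A -> αBβ: add FIRST(β)\{ε} to FOLLOW(B); if β nullable, add FOLLOW(A).
FOLLOW(S) = {$, c}


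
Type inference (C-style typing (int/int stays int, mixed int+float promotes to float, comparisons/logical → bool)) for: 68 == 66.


Operand types: int == int
Rule: comparison yields bool
Result type: bool


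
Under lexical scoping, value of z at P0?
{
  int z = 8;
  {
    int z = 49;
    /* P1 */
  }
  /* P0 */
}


z declared in the same block as P0
z = 8


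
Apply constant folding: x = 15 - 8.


15 - 8 = 7 at compile time
Optimized: x = 7


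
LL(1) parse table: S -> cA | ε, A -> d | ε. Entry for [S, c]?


For [S, c]: 'c' ∈ FIRST(cA)
Entry: S -> cA


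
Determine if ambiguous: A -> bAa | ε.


balanced b^n…a^n: each string has a unique parse
Unambiguous


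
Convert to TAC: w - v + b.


Break into single-operator statements:
t1 = w - v
t2 = t1 + b


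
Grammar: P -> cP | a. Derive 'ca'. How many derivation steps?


Derivation: P => cP => ca
Steps: 2


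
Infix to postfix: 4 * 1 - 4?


Left to right (same or higher precedence on left)
Postfix: 4 1 * 4 -


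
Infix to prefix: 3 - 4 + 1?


left-to-right (same/higher precedence on left): tree is (+ (- 3 4) 1)
Prefix: + - 3 4 1


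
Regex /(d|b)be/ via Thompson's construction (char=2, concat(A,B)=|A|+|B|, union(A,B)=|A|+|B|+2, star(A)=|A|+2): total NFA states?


Syntax tree has 4 char leaf(s), 1 union(s), 0 star(s)
chars contribute 4×2 = 8; each union adds +2; each star adds +2
Total: 8 + 2 + 0 = 10 states


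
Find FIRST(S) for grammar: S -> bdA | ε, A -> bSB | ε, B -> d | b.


Per alternative of S: FIRST(bdA) = {b}; FIRST(ε) = {ε}
FIRST(S) = {b, ε}


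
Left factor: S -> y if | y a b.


Common prefix: 'y'
Factored: S -> y S', S' -> if | a b


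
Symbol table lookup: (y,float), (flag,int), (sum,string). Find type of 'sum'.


Lookup 'sum' → type string


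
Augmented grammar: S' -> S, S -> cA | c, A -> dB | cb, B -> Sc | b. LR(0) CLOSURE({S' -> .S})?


Start: S' -> .S
For each item with dot before a nonterminal B, add B -> .γ for every B-production
Closure: [S' -> .S, S -> .cA, S -> .c]


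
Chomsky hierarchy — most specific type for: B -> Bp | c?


Left-linear: every RHS is a terminal or one nonterminal followed by a terminal
Classification: Type 3 (Regular)


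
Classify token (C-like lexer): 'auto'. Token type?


Pattern: reserved word
Type: KEYWORD


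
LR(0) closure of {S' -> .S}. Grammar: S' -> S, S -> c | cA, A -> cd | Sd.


Start: S' -> .S
For each item with dot before a nonterminal B, add B -> .γ for every B-production
Closure: [S' -> .S, S -> .c, S -> .cA]


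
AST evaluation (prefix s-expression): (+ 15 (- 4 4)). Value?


Evaluate inner: (- 4 4) = 0
Evaluate root: (+ 15 0) = 15
Result: 15


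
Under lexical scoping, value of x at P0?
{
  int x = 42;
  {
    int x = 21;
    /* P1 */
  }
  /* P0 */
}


x declared in the same block as P0
x = 42


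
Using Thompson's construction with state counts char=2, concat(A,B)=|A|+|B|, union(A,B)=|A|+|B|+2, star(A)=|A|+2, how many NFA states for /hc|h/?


Syntax tree has 3 char leaf(s), 1 union(s), 0 star(s)
chars contribute 3×2 = 6; each union adds +2; each star adds +2
Total: 6 + 2 + 0 = 8 states


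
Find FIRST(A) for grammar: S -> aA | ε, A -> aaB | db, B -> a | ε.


Per alternative of A: FIRST(aaB) = {a}; FIRST(db) = {d}
FIRST(A) = {a, d}


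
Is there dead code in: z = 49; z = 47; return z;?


first assignment to z is overwritten before any read
Dead: 'z = 49'


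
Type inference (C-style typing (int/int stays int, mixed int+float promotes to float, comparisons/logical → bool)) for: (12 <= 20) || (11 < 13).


Operand types: bool || bool
Rule: logical operators take bool operands and yield bool
Result type: bool


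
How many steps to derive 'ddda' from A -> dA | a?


Derivation: A => dA => ddA => dddA => ddda
Steps: 4


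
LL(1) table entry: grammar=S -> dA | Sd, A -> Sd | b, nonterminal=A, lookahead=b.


For [A, b]: 'b' ∈ FIRST(b)
Entry: A -> b


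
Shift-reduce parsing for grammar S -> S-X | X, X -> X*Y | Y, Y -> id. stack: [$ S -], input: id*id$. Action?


no handle ('S-' is not any RHS); shift 'id'
Action: shift


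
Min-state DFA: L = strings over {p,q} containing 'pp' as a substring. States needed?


KMP-style automaton: 2 progress states + 1 absorbing accept = 3
Minimal DFA: 3 states


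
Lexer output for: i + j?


Scan left to right, longest-match per lexeme
Tokens: ID(i), OP(+), ID(j)


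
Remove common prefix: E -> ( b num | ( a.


Common prefix: '('
Factored: E -> ( E', E' -> b num | a


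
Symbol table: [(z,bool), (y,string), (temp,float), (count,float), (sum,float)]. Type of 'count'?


Lookup 'count' → type float


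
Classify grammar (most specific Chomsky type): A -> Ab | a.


Left-linear: every RHS is a terminal or one nonterminal followed by a terminal
Classification: Type 3 (Regular)


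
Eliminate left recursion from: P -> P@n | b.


Left-recursive alternatives: P@n; non-recursive: b
Introduce P': P -> bP', P' -> @nP' | ε


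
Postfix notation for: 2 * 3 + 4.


Left to right (same or higher precedence on left)
Postfix: 2 3 * 4 +


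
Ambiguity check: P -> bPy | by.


balanced b^n…y^n: each string has a unique parse
Unambiguous


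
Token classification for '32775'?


Pattern: digits only
Type: INTEGER_LITERAL


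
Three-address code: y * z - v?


Break into single-operator statements:
t1 = y * z
t2 = t1 - v


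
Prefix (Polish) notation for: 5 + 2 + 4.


left-to-right (same/higher precedence on left): tree is (+ (+ 5 2) 4)
Prefix: + + 5 2 4


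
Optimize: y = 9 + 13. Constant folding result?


9 + 13 = 22 at compile time
Optimized: y = 22


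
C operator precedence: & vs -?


'-' is additive (level 9); '&' is bitwise AND (level 5)
Higher level binds tighter
'-' has higher precedence than '&'


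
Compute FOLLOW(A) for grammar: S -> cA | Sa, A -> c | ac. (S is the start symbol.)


$ ∈ FOLLOW(S). For each A -> αBβ: add FIRST(β)\{ε} to FOLLOW(B); if β nullable, add FOLLOW(A).
FOLLOW(A) = {$, a}


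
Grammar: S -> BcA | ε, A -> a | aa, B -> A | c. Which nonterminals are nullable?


A nonterminal is nullable iff some alternative derives ε (directly, or every symbol in it is nullable)
Nullable: {S}


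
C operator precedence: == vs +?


'+' is additive (level 9); '==' is equality (level 6)
Higher level binds tighter
'+' has higher precedence than '=='


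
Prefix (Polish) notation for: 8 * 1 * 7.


left-to-right (same/higher precedence on left): tree is (* (* 8 1) 7)
Prefix: * * 8 1 7


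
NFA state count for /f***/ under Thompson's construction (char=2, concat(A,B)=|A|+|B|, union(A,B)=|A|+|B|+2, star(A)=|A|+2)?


Syntax tree has 1 char leaf(s), 0 union(s), 3 star(s)
chars contribute 1×2 = 2; each union adds +2; each star adds +2
Total: 2 + 0 + 6 = 8 states


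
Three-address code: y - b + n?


Break into single-operator statements:
t1 = y - b
t2 = t1 + n


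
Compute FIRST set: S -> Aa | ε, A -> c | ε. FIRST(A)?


Per alternative of A: FIRST(c) = {c}; FIRST(ε) = {ε}
FIRST(A) = {c, ε}


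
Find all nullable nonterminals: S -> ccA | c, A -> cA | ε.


A nonterminal is nullable iff some alternative derives ε (directly, or every symbol in it is nullable)
Nullable: {A}


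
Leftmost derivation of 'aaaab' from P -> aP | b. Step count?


Derivation: P => aP => aaP => aaaP => aaaaP => aaaab
Steps: 5


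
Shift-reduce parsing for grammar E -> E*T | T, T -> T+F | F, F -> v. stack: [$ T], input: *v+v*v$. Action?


lookahead ∉ {+} so T won't extend; reduce E -> T
Action: reduce (E -> T)


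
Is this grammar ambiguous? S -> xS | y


right-linear, alternatives start with distinct terminals 'x' vs 'y': unique leftmost derivation
Unambiguous


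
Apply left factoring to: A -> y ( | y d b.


Common prefix: 'y'
Factored: A -> y A', A' -> ( | d b


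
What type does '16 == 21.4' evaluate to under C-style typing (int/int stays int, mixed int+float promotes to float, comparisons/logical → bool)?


Operand types: int == float
Rule: comparison yields bool
Result type: bool


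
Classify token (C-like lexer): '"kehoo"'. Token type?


Pattern: double-quoted sequence
Type: STRING_LITERAL


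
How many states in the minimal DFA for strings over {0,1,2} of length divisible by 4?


Track length mod 4: states 0..3, accept at 0
Minimal DFA: 4 states


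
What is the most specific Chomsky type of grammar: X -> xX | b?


Right-linear: every RHS is a terminal or a terminal followed by one nonterminal
Classification: Type 3 (Regular)


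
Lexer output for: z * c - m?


Scan left to right, longest-match per lexeme
Tokens: ID(z), OP(*), ID(c), OP(-), ID(m)


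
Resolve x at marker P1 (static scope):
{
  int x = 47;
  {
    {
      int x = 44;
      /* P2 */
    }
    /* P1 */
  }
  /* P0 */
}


P1's block does not declare x; resolves to the enclosing declaration at depth 0
x = 47


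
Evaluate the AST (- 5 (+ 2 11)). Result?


Evaluate inner: (+ 2 11) = 13
Evaluate root: (- 5 13) = -8
Result: -8


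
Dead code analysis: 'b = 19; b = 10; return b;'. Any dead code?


first assignment to b is overwritten before any read
Dead: 'b = 19'


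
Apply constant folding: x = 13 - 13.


13 - 13 = 0 at compile time
Optimized: x = 0


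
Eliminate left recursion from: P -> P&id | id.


Left-recursive alternatives: P&id; non-recursive: id
Introduce P': P -> idP', P' -> &idP' | ε


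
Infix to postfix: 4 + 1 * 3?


* has higher precedence, evaluate 1*3 first
Postfix: 4 1 3 * +


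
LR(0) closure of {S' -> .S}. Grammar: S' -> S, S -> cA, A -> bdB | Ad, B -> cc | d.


Start: S' -> .S
For each item with dot before a nonterminal B, add B -> .γ for every B-production
Closure: [S' -> .S, S -> .cA]


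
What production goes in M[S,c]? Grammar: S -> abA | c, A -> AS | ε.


For [S, c]: 'c' ∈ FIRST(c)
Entry: S -> c


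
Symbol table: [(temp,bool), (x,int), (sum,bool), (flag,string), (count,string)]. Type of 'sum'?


Lookup 'sum' → type bool


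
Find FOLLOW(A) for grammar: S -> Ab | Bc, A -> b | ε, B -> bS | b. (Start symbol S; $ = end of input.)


$ ∈ FOLLOW(S). For each A -> αBβ: add FIRST(β)\{ε} to FOLLOW(B); if β nullable, add FOLLOW(A).
FOLLOW(A) = {b}


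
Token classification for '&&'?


Pattern: operator symbol
Type: OPERATOR


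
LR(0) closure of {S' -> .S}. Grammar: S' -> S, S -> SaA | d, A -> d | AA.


Start: S' -> .S
For each item with dot before a nonterminal B, add B -> .γ for every B-production
Closure: [S' -> .S, S -> .SaA, S -> .d]


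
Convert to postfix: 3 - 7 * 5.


* has higher precedence, evaluate 7*5 first
Postfix: 3 7 5 * -


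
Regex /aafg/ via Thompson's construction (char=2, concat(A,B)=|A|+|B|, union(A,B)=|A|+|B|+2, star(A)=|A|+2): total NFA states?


Syntax tree has 4 char leaf(s), 0 union(s), 0 star(s)
chars contribute 4×2 = 8; each union adds +2; each star adds +2
Total: 8 + 0 + 0 = 8 states


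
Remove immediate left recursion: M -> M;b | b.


Left-recursive alternatives: M;b; non-recursive: b
Introduce M': M -> bM', M' -> ;bM' | ε


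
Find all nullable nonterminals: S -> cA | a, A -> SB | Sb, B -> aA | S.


A nonterminal is nullable iff some alternative derives ε (directly, or every symbol in it is nullable)
Nullable: {}


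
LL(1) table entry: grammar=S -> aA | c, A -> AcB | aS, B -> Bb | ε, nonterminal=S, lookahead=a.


For [S, a]: 'a' ∈ FIRST(aA)
Entry: S -> aA


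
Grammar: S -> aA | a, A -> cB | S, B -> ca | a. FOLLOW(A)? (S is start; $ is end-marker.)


$ ∈ FOLLOW(S). For each A -> αBβ: add FIRST(β)\{ε} to FOLLOW(B); if β nullable, add FOLLOW(A).
FOLLOW(A) = {$}


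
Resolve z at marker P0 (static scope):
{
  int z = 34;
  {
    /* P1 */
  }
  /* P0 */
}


z declared in the same block as P0
z = 34


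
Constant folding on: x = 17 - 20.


17 - 20 = -3 at compile time
Optimized: x = -3


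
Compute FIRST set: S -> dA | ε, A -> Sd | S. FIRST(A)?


Per alternative of A: FIRST(Sd) = {d}; FIRST(S) = {d, ε}
FIRST(A) = {d, ε}


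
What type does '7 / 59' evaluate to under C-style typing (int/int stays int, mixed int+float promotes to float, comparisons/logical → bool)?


Operand types: int / int
Rule: mixed int/float promotes to float; int/int stays int
Result type: int


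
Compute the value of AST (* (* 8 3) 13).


Evaluate inner: (* 8 3) = 24
Evaluate root: (* 24 13) = 312
Result: 312


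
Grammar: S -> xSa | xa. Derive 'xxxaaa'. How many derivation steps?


Derivation: S => xSa => xxSaa => xxxaaa
Steps: 3


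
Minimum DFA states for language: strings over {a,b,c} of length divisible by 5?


Track length mod 5: states 0..4, accept at 0
Minimal DFA: 5 states


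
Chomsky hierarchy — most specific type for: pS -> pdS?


LHS has context (more than one symbol) and |LHS| ≤ |RHS|
Classification: Type 1 (Context-Sensitive)


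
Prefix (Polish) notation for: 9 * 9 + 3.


left-to-right (same/higher precedence on left): tree is (+ (* 9 9) 3)
Prefix: + * 9 9 3


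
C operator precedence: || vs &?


'&' is bitwise AND (level 5); '||' is logical OR (level 1)
Higher level binds tighter
'&' has higher precedence than '||'


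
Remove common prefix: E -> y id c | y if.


Common prefix: 'y'
Factored: E -> y E', E' -> id c | if


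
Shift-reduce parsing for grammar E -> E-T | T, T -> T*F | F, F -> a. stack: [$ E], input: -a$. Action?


shift '-' to continue E -> E-T
Action: shift


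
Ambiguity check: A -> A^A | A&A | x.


'x^x&x' has two parse trees (no precedence encoded between ^ and &)
Ambiguous


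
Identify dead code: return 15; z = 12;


statement follows a return and is unreachable
Dead: 'z = 12'


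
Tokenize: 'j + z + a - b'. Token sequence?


Scan left to right, longest-match per lexeme
Tokens: ID(j), OP(+), ID(z), OP(+), ID(a), OP(-), ID(b)


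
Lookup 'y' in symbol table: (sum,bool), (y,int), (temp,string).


Lookup 'y' → type int


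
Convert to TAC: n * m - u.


Break into single-operator statements:
t1 = n * m
t2 = t1 - u


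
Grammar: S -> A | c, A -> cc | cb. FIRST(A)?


Per alternative of A: FIRST(cc) = {c}; FIRST(cb) = {c}
FIRST(A) = {c}


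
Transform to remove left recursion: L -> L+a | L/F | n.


Left-recursive alternatives: L+a, L/F; non-recursive: n
Introduce L': L -> nL', L' -> +aL' | /FL' | ε


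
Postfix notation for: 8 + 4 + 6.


Left to right (same or higher precedence on left)
Postfix: 8 4 + 6 +


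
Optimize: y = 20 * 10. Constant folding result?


20 * 10 = 200 at compile time
Optimized: y = 200


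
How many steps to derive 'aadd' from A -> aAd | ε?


Derivation: A => aAd => aaAdd => aadd
Steps: 3


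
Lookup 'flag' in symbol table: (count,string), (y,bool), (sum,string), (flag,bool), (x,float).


Lookup 'flag' → type bool


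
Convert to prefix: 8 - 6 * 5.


'*' binds tighter: tree is (- 8 (* 6 5))
Prefix: - 8 * 6 5


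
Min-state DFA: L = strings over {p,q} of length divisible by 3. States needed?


Track length mod 3: states 0..2, accept at 0
Minimal DFA: 3 states


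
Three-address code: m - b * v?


Break into single-operator statements:
t1 = b * v
t2 = m - t1


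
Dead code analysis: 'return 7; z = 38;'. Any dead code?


statement follows a return and is unreachable
Dead: 'z = 38'


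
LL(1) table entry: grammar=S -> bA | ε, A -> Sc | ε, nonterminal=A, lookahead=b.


For [A, b]: 'b' ∈ FIRST(Sc)
Entry: A -> Sc


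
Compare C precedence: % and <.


'%' is multiplicative (level 10); '<' is relational (level 7)
Higher level binds tighter
'%' has higher precedence than '<'


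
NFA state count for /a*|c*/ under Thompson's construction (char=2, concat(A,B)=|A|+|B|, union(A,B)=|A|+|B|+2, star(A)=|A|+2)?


Syntax tree has 2 char leaf(s), 1 union(s), 2 star(s)
chars contribute 2×2 = 4; each union adds +2; each star adds +2
Total: 4 + 2 + 4 = 10 states


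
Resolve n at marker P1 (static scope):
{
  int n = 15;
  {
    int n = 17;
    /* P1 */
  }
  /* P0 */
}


n declared in the same block as P1
n = 17


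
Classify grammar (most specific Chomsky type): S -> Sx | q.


Left-linear: every RHS is a terminal or one nonterminal followed by a terminal
Classification: Type 3 (Regular)


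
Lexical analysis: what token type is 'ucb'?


Pattern: letter/underscore followed by alphanumerics, not a keyword
Type: IDENTIFIER


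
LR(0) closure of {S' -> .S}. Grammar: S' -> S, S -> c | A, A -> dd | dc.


Start: S' -> .S
For each item with dot before a nonterminal B, add B -> .γ for every B-production
Closure: [S' -> .S, S -> .c, S -> .A, A -> .dd, A -> .dc]


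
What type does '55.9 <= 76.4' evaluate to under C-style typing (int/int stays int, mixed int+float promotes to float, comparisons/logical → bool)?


Operand types: float <= float
Rule: comparison yields bool
Result type: bool


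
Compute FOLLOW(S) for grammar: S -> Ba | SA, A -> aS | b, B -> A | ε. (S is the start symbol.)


$ ∈ FOLLOW(S). For each A -> αBβ: add FIRST(β)\{ε} to FOLLOW(B); if β nullable, add FOLLOW(A).
FOLLOW(S) = {$, a, b}


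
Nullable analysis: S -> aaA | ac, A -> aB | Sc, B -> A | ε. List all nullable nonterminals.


A nonterminal is nullable iff some alternative derives ε (directly, or every symbol in it is nullable)
Nullable: {B}


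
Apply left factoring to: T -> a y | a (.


Common prefix: 'a'
Factored: T -> a T', T' -> y | (


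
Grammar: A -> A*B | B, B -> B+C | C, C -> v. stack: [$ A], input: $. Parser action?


start symbol A on stack, input exhausted
Action: accept


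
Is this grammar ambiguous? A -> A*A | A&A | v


'v*v&v' has two parse trees (no precedence encoded between * and &)
Ambiguous


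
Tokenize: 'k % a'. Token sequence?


Scan left to right, longest-match per lexeme
Tokens: ID(k), OP(%), ID(a)


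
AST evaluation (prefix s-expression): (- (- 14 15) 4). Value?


Evaluate inner: (- 14 15) = -1
Evaluate root: (- -1 4) = -5
Result: -5


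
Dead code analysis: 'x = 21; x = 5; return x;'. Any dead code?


first assignment to x is overwritten before any read
Dead: 'x = 21'


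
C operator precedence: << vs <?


'<<' is shift (level 8); '<' is relational (level 7)
Higher level binds tighter
'<<' has higher precedence than '<'


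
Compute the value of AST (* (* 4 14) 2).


Evaluate inner: (* 4 14) = 56
Evaluate root: (* 56 2) = 112
Result: 112


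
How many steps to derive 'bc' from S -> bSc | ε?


Derivation: S => bSc => bc
Steps: 2


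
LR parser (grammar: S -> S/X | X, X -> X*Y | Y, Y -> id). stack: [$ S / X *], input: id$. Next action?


no handle; shift 'id'
Action: shift


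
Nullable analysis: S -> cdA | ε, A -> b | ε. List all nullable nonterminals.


A nonterminal is nullable iff some alternative derives ε (directly, or every symbol in it is nullable)
Nullable: {A, S}


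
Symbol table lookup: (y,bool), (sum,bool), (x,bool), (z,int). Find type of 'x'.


Lookup 'x' → type bool


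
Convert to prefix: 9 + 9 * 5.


'*' binds tighter: tree is (+ 9 (* 9 5))
Prefix: + 9 * 9 5


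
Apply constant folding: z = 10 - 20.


10 - 20 = -10 at compile time
Optimized: z = -10


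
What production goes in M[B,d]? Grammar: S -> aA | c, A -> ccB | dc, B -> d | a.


For [B, d]: 'd' ∈ FIRST(d)
Entry: B -> d


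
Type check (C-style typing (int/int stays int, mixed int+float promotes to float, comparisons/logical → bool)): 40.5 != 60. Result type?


Operand types: float != int
Rule: comparison yields bool
Result type: bool


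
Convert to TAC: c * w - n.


Break into single-operator statements:
t1 = c * w
t2 = t1 - n


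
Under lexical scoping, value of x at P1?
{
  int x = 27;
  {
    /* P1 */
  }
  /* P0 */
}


P1's block does not declare x; resolves to the enclosing declaration at depth 0
x = 27


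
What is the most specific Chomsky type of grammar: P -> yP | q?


Right-linear: every RHS is a terminal or a terminal followed by one nonterminal
Classification: Type 3 (Regular)


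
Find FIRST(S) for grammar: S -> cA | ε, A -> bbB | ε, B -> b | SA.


Per alternative of S: FIRST(cA) = {c}; FIRST(ε) = {ε}
FIRST(S) = {c, ε}


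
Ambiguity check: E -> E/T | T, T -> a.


precedence layered via separate nonterminal T: deterministic
Unambiguous


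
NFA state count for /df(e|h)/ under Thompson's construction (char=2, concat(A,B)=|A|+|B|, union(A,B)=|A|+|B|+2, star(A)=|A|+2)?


Syntax tree has 4 char leaf(s), 1 union(s), 0 star(s)
chars contribute 4×2 = 8; each union adds +2; each star adds +2
Total: 8 + 2 + 0 = 10 states


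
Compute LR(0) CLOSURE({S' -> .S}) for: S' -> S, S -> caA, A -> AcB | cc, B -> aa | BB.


Start: S' -> .S
For each item with dot before a nonterminal B, add B -> .γ for every B-production
Closure: [S' -> .S, S -> .caA]


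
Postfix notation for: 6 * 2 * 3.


Left to right (same or higher precedence on left)
Postfix: 6 2 * 3 *


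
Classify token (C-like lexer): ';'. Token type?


Pattern: delimiter/punctuation
Type: PUNCTUATION


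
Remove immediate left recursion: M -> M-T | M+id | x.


Left-recursive alternatives: M-T, M+id; non-recursive: x
Introduce M': M -> xM', M' -> -TM' | +idM' | ε


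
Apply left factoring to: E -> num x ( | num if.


Common prefix: 'num'
Factored: E -> num E', E' -> x ( | if


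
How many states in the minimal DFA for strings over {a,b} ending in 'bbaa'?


Track the longest suffix of input matching a prefix of 'bbaa': 5 classes (prefixes of length 0..4)
Minimal DFA: 5 states


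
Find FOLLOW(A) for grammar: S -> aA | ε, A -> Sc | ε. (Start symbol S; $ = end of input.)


$ ∈ FOLLOW(S). For each A -> αBβ: add FIRST(β)\{ε} to FOLLOW(B); if β nullable, add FOLLOW(A).
FOLLOW(A) = {$, c}


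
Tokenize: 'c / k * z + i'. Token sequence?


Scan left to right, longest-match per lexeme
Tokens: ID(c), OP(/), ID(k), OP(*), ID(z), OP(+), ID(i)


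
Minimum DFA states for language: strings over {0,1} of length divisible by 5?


Track length mod 5: states 0..4, accept at 0
Minimal DFA: 5 states


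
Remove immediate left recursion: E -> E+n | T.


Left-recursive alternatives: E+n; non-recursive: T
Introduce E': E -> TE', E' -> +nE' | ε


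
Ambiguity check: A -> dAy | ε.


balanced d^n…y^n: each string has a unique parse
Unambiguous


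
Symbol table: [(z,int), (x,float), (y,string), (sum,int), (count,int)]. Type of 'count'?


Lookup 'count' → type int


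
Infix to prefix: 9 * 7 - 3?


left-to-right (same/higher precedence on left): tree is (- (* 9 7) 3)
Prefix: - * 9 7 3


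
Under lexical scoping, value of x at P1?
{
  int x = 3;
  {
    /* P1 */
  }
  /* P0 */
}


P1's block does not declare x; resolves to the enclosing declaration at depth 0
x = 3


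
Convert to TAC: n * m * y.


Break into single-operator statements:
t1 = n * m
t2 = t1 * y


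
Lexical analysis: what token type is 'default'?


Pattern: reserved word
Type: KEYWORD


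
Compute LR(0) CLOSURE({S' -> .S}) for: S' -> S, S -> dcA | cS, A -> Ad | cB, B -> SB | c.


Start: S' -> .S
For each item with dot before a nonterminal B, add B -> .γ for every B-production
Closure: [S' -> .S, S -> .dcA, S -> .cS]


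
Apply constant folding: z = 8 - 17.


8 - 17 = -9 at compile time
Optimized: z = -9


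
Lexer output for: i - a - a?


Scan left to right, longest-match per lexeme
Tokens: ID(i), OP(-), ID(a), OP(-), ID(a)


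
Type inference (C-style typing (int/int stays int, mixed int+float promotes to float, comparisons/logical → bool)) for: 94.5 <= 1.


Operand types: float <= int
Rule: comparison yields bool
Result type: bool
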